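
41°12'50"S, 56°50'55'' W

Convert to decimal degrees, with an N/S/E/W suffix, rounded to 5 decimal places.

41.21389° S, 56.84861° W

Latitude: 41 + 12/60 + 50/3600 = 41.213889
Lon: 50′ + 55″ = 50.91667′; 56 + 50.91667/60 = 56.848611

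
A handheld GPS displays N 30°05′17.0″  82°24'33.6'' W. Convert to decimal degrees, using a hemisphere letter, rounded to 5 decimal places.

30.08806° N, 82.40933° W

φ: 30 + 5/60 + 17/3600 = 30.088056
λ: 82 + 24/60 + 33.6/3600 = 82.409333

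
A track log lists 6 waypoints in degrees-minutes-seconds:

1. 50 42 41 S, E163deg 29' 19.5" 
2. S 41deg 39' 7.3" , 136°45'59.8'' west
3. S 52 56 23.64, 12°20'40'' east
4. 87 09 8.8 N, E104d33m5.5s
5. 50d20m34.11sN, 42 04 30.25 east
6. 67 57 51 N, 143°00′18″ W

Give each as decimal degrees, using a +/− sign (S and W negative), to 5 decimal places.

1. -50.71139, 163.48875
2. -41.65203, -136.76661
3. -52.93990, 12.34444
4. 87.15244, 104.55153
5. 50.34281, 42.07507
6. 67.96417, -143.00500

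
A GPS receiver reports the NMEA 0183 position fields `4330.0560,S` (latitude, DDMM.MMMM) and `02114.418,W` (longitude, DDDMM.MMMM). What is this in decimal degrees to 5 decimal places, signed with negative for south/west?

φ: split at 2 digits → 43° and 30.056′; 43 + 30.056/60 = 43.500933
S ⇒ negate
Longitude: degrees = first 3 digits = 21, minutes = 14.418; 21 + 14.418/60 = 21.240300
hemisphere W, so the sign is −

-43.50093, -21.24030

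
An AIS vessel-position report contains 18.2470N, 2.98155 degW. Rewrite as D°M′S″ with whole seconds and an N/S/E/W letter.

Latitude: 0.247000 × 60 = 14.82000′ → 14′, remainder × 60 = 49.20″
Longitude: 0.981550 × 60 = 58.89300′ → 58′, remainder × 60 = 53.58″

18°14′49″ N, 2°58′54″ W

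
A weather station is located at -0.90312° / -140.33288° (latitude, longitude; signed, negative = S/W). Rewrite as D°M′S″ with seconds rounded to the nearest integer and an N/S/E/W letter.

0°54′11″ S, 140°19′58″ W

Latitude is negative → S; |value| = 0.903120
Lat: 0.903120° → 54.18720′; 0.18720 × 60 = 11.23″
Longitude is negative → W; |value| = 140.332880
Longitude: whole degrees 140; 19.97280′ → 19′ and 58.37″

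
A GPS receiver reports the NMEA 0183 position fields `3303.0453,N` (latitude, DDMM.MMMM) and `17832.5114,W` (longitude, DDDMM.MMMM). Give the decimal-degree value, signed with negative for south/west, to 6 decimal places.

Lat: degrees = first 2 digits = 33, minutes = 3.0453; 33 + 3.0453/60 = 33.0507550
N → positive
λ: degrees = first 3 digits = 178, minutes = 32.5114; 178 + 32.5114/60 = 178.5418567
W ⇒ negate

33.050755, -178.541857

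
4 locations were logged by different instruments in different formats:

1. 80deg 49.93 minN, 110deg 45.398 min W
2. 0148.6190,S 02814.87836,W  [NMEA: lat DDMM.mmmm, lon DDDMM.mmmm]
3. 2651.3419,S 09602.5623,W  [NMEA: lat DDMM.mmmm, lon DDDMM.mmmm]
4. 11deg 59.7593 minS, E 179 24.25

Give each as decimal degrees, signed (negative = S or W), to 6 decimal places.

Point 1:
  Lat: 49.93′ = 0.832167°; total 80.8321667
  N ⇒ keep positive
  Lon: 45.398′ = 0.756633°; total 110.7566333
  W → negative
Point 2:
  φ: split at 2 digits → 01° and 48.619′; 1 + 48.619/60 = 1.8103167
  hemisphere S, so the sign is −
  Lon: degrees = first 3 digits = 28, minutes = 14.87836; 28 + 14.87836/60 = 28.2479727
  W ⇒ negate
Point 3:
  φ: degrees = first 2 digits = 26, minutes = 51.3419; 26 + 51.3419/60 = 26.8556983
  S ⇒ negate
  Lon: split at 3 digits → 096° and 2.5623′; 96 + 2.5623/60 = 96.0427050
  W ⇒ negate
Point 4:
  φ: 59.7593′ = 0.995988°; total 11.9959883
  S ⇒ negate
  Longitude: 24.25′ = 0.404167°; total 179.4041667
  E ⇒ keep positive

1. 80.832167, -110.756633
2. -1.810317, -28.247973
3. -26.855698, -96.042705
4. -11.995988, 179.404167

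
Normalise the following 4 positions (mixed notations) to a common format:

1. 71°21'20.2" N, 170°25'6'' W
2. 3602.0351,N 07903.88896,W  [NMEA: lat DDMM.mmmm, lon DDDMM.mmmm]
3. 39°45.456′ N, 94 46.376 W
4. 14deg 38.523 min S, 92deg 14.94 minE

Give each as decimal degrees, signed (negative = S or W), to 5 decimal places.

1. 71.35561, -170.41833
2. 36.03392, -79.06482
3. 39.75760, -94.77293
4. -14.64205, 92.24900

Point 1:
  Latitude: 21′ + 20.2″ = 21.33667′; 71 + 21.33667/60 = 71.355611
  N → positive
  Lon: 25′ + 6″ = 25.10000′; 170 + 25.10000/60 = 170.418333
  hemisphere W, so the sign is −
Point 2:
  φ: split at 2 digits → 36° and 2.0351′; 36 + 2.0351/60 = 36.033918
  N → positive
  Lon: degrees = first 3 digits = 79, minutes = 3.88896; 79 + 3.88896/60 = 79.064816
  hemisphere W, so the sign is −
Point 3:
  Latitude: 45.456′ = 0.757600°; total 39.757600
  N → positive
  Lon: 94 + 46.376/60 = 94.772933
  W ⇒ negate
Point 4:
  φ: 14 + 38.523/60 = 14.642050
  S ⇒ negate
  λ: 14.94′ = 0.249000°; total 92.249000
  E → positive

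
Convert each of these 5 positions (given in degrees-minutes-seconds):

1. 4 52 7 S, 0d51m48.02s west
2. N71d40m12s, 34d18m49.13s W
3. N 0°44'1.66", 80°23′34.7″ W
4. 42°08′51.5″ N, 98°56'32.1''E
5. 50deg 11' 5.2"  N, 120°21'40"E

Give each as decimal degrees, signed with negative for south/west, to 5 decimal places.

1. -4.86861, -0.86334
2. 71.67000, -34.31365
3. 0.73379, -80.39297
4. 42.14764, 98.94225
5. 50.18478, 120.36111

Point 1:
  Latitude: 52′ + 7″ = 52.11667′; 4 + 52.11667/60 = 4.868611
  S → negative
  Longitude: 51′ + 48.02″ = 51.80033′; 0 + 51.80033/60 = 0.863339
  hemisphere W, so the sign is −
Point 2:
  Latitude: 71 + 40/60 + 12/3600 = 71.670000
  N ⇒ keep positive
  λ: 34 + 18/60 + 49.13/3600 = 34.313647
  hemisphere W, so the sign is −
Point 3:
  Latitude: 0° + 44/60 + 1.66/3600 = 0 + 0.733333 + 0.000461 = 0.733794
  N → positive
  Lon: 80° + 23/60 + 34.7/3600 = 80 + 0.383333 + 0.009639 = 80.392972
  W → negative
Point 4:
  Lat: 42 + 8/60 + 51.5/3600 = 42.147639
  N → positive
  Longitude: 98 + 56/60 + 32.1/3600 = 98.942250
  E → positive
Point 5:
  Latitude: 50 + 11/60 + 5.2/3600 = 50.184778
  N → positive
  Lon: 120° + 21/60 + 40/3600 = 120 + 0.350000 + 0.011111 = 120.361111
  E ⇒ keep positive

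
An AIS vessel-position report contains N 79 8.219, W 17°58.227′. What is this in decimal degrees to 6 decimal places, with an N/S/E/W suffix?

79.136983° N, 17.970450° W

Latitude: 79 + 8.219/60 = 79.1369833
λ: 17 + 58.227/60 = 17.9704500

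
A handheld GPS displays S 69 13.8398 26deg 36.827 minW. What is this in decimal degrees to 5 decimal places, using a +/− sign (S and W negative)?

Latitude: 69 + 13.8398/60 = 69.230663
hemisphere S, so the sign is −
Longitude: 26 + 36.827/60 = 26.613783
W ⇒ negate

-69.23066, -26.61378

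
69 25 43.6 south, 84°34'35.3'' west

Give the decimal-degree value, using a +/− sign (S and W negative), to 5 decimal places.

-69.42878, -84.57647

Lat: 69° + 25/60 + 43.6/3600 = 69 + 0.416667 + 0.012111 = 69.428778
S ⇒ negate
Longitude: 84 + 34/60 + 35.3/3600 = 84.576472
W → negative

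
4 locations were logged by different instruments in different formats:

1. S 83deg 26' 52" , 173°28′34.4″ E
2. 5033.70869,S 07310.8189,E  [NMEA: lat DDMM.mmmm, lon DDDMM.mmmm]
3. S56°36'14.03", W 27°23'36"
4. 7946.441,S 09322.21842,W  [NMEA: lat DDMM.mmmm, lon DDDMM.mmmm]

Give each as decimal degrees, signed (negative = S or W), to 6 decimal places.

1. -83.447778, 173.476222
2. -50.561812, 73.180315
3. -56.603897, -27.393333
4. -79.774017, -93.370307

Point 1:
  Latitude: 83° + 26/60 + 52/3600 = 83 + 0.433333 + 0.014444 = 83.4477778
  hemisphere S, so the sign is −
  Longitude: 28′ + 34.4″ = 28.57333′; 173 + 28.57333/60 = 173.4762222
  E ⇒ keep positive
Point 2:
  Lat: split at 2 digits → 50° and 33.70869′; 50 + 33.70869/60 = 50.5618115
  S → negative
  λ: split at 3 digits → 073° and 10.8189′; 73 + 10.8189/60 = 73.1803150
  E → positive
Point 3:
  φ: 56° + 36/60 + 14.03/3600 = 56 + 0.600000 + 0.003897 = 56.6038972
  S ⇒ negate
  Longitude: 27° + 23/60 + 36/3600 = 27 + 0.383333 + 0.010000 = 27.3933333
  W → negative
Point 4:
  Lat: degrees = first 2 digits = 79, minutes = 46.441; 79 + 46.441/60 = 79.7740167
  S ⇒ negate
  λ: degrees = first 3 digits = 93, minutes = 22.21842; 93 + 22.21842/60 = 93.3703070
  W ⇒ negate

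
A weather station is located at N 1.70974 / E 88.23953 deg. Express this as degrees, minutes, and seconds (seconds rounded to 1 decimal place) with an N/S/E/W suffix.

1°42′35.1″ N, 88°14′22.3″ E

φ: 0.709740 × 60 = 42.58440′ → 42′, remainder × 60 = 35.064″
Longitude: 0.239530 × 60 = 14.37180′ → 14′, remainder × 60 = 22.308″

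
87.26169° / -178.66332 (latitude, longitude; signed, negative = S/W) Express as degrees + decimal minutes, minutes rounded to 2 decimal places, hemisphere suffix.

Latitude: minutes = (87.261690 − 87) × 60 = 15.7014
Longitude is negative → W; |value| = 178.663320
Lon: minutes = (178.663320 − 178) × 60 = 39.7992

87° 15.70′ N, 178° 39.80′ W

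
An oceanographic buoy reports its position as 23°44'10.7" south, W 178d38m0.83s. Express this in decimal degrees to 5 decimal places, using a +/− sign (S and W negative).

-23.73631, -178.63356

Lat: 44′ + 10.7″ = 44.17833′; 23 + 44.17833/60 = 23.736306
S ⇒ negate
Lon: 178 + 38/60 + 0.83/3600 = 178.633564
W → negative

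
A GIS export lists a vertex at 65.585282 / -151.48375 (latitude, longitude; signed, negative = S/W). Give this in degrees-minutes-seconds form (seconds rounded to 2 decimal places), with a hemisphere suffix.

65°35′7.02″ N, 151°29′1.50″ W

Lat: 0.585282 × 60 = 35.11692′ → 35′, remainder × 60 = 7.0152″
Longitude is negative → W; |value| = 151.483750
Lon: 0.483750° → 29.02500′; 0.02500 × 60 = 1.5000″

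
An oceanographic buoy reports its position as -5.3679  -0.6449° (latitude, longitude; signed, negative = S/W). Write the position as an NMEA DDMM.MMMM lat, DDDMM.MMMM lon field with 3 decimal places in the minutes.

Latitude is negative → S; |value| = 5.367900
Latitude: fractional part 0.367900 → 22.07400 minutes
Longitude is negative → W; |value| = 0.644900
λ: 0° + 0.644900 × 60 = 0° 38.69400′

0522.074,S / 00038.694,W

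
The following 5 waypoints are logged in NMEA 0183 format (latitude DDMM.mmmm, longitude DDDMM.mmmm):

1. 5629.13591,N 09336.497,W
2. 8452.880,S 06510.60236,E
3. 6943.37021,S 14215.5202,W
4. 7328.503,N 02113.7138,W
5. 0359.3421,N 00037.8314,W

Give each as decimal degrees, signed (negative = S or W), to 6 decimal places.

Point 1:
  Lat: degrees = first 2 digits = 56, minutes = 29.13591; 56 + 29.13591/60 = 56.4855985
  N ⇒ keep positive
  λ: split at 3 digits → 093° and 36.497′; 93 + 36.497/60 = 93.6082833
  hemisphere W, so the sign is −
Point 2:
  Lat: degrees = first 2 digits = 84, minutes = 52.88; 84 + 52.88/60 = 84.8813333
  hemisphere S, so the sign is −
  λ: degrees = first 3 digits = 65, minutes = 10.60236; 65 + 10.60236/60 = 65.1767060
  E → positive
Point 3:
  Latitude: split at 2 digits → 69° and 43.37021′; 69 + 43.37021/60 = 69.7228368
  S → negative
  Longitude: split at 3 digits → 142° and 15.5202′; 142 + 15.5202/60 = 142.2586700
  W ⇒ negate
Point 4:
  φ: split at 2 digits → 73° and 28.503′; 73 + 28.503/60 = 73.4750500
  N ⇒ keep positive
  Longitude: split at 3 digits → 021° and 13.7138′; 21 + 13.7138/60 = 21.2285633
  W ⇒ negate
Point 5:
  φ: degrees = first 2 digits = 3, minutes = 59.3421; 3 + 59.3421/60 = 3.9890350
  N ⇒ keep positive
  Lon: degrees = first 3 digits = 0, minutes = 37.8314; 0 + 37.8314/60 = 0.6305233
  W → negative

1. 56.485599, -93.608283
2. -84.881333, 65.176706
3. -69.722837, -142.258670
4. 73.475050, -21.228563
5. 3.989035, -0.630523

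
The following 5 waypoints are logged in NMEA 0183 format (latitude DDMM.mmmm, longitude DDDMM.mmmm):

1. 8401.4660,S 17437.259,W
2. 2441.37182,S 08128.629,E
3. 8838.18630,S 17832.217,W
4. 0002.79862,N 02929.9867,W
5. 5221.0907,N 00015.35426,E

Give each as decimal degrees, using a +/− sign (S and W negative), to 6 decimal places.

Point 1:
  φ: degrees = first 2 digits = 84, minutes = 1.466; 84 + 1.466/60 = 84.0244333
  S → negative
  Lon: split at 3 digits → 174° and 37.259′; 174 + 37.259/60 = 174.6209833
  W → negative
Point 2:
  Latitude: degrees = first 2 digits = 24, minutes = 41.37182; 24 + 41.37182/60 = 24.6895303
  S ⇒ negate
  Lon: split at 3 digits → 081° and 28.629′; 81 + 28.629/60 = 81.4771500
  E → positive
Point 3:
  Lat: split at 2 digits → 88° and 38.1863′; 88 + 38.1863/60 = 88.6364383
  S ⇒ negate
  Longitude: degrees = first 3 digits = 178, minutes = 32.217; 178 + 32.217/60 = 178.5369500
  W → negative
Point 4:
  Lat: split at 2 digits → 00° and 2.79862′; 0 + 2.79862/60 = 0.0466437
  N ⇒ keep positive
  λ: degrees = first 3 digits = 29, minutes = 29.9867; 29 + 29.9867/60 = 29.4997783
  W ⇒ negate
Point 5:
  Lat: split at 2 digits → 52° and 21.0907′; 52 + 21.0907/60 = 52.3515117
  N ⇒ keep positive
  Lon: split at 3 digits → 000° and 15.35426′; 0 + 15.35426/60 = 0.2559043
  E ⇒ keep positive

1. -84.024433, -174.620983
2. -24.689530, 81.477150
3. -88.636438, -178.536950
4. 0.046644, -29.499778
5. 52.351512, 0.255904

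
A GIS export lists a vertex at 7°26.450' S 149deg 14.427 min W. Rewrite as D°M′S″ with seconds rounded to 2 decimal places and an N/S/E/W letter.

7°26′27.00″ S, 149°14′25.62″ W

Lat: 26.45000′ → 26′ and 0.45000 × 60 = 27.0000″
Longitude: 14.42700′ → 14′ and 0.42700 × 60 = 25.6200″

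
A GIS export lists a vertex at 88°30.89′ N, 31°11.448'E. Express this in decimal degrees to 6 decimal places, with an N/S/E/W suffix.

88.514833° N, 31.190800° E

Lat: 30.89′ = 0.514833°; total 88.5148333
Lon: 11.448′ = 0.190800°; total 31.1908000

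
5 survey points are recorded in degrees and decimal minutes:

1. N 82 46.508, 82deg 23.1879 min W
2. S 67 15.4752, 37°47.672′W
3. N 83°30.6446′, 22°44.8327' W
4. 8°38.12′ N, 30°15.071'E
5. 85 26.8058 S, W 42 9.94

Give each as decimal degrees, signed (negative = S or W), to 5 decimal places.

1. 82.77513, -82.38647
2. -67.25792, -37.79453
3. 83.51074, -22.74721
4. 8.63533, 30.25118
5. -85.44676, -42.16567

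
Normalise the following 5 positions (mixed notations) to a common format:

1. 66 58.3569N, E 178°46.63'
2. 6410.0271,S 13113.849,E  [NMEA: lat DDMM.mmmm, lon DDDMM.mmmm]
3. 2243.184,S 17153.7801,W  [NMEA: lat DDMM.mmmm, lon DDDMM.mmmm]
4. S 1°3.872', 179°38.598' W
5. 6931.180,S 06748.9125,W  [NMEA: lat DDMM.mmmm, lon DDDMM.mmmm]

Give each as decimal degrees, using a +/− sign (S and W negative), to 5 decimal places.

Point 1:
  φ: 66 + 58.3569/60 = 66.972615
  N ⇒ keep positive
  Lon: 178 + 46.63/60 = 178.777167
  E → positive
Point 2:
  Latitude: degrees = first 2 digits = 64, minutes = 10.0271; 64 + 10.0271/60 = 64.167118
  hemisphere S, so the sign is −
  Lon: split at 3 digits → 131° and 13.849′; 131 + 13.849/60 = 131.230817
  E → positive
Point 3:
  Lat: split at 2 digits → 22° and 43.184′; 22 + 43.184/60 = 22.719733
  hemisphere S, so the sign is −
  Lon: degrees = first 3 digits = 171, minutes = 53.7801; 171 + 53.7801/60 = 171.896335
  W → negative
Point 4:
  Latitude: 1 + 3.872/60 = 1.064533
  S → negative
  Longitude: 38.598′ = 0.643300°; total 179.643300
  W → negative
Point 5:
  φ: degrees = first 2 digits = 69, minutes = 31.18; 69 + 31.18/60 = 69.519667
  S ⇒ negate
  Longitude: split at 3 digits → 067° and 48.9125′; 67 + 48.9125/60 = 67.815208
  hemisphere W, so the sign is −

1. 66.97262, 178.77717
2. -64.16712, 131.23082
3. -22.71973, -171.89634
4. -1.06453, -179.64330
5. -69.51967, -67.81521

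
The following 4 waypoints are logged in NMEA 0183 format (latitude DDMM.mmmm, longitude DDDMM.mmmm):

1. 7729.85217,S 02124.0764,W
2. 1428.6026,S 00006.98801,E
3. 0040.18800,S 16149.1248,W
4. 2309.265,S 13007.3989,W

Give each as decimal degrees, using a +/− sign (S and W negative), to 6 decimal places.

Point 1:
  Lat: split at 2 digits → 77° and 29.85217′; 77 + 29.85217/60 = 77.4975362
  hemisphere S, so the sign is −
  Longitude: split at 3 digits → 021° and 24.0764′; 21 + 24.0764/60 = 21.4012733
  W → negative
Point 2:
  Lat: split at 2 digits → 14° and 28.6026′; 14 + 28.6026/60 = 14.4767100
  S → negative
  λ: split at 3 digits → 000° and 6.98801′; 0 + 6.98801/60 = 0.1164668
  E → positive
Point 3:
  Lat: degrees = first 2 digits = 0, minutes = 40.188; 0 + 40.188/60 = 0.6698000
  hemisphere S, so the sign is −
  Longitude: split at 3 digits → 161° and 49.1248′; 161 + 49.1248/60 = 161.8187467
  W → negative
Point 4:
  Lat: degrees = first 2 digits = 23, minutes = 9.265; 23 + 9.265/60 = 23.1544167
  S ⇒ negate
  Lon: split at 3 digits → 130° and 7.3989′; 130 + 7.3989/60 = 130.1233150
  W → negative

1. -77.497536, -21.401273
2. -14.476710, 0.116467
3. -0.669800, -161.818747
4. -23.154417, -130.123315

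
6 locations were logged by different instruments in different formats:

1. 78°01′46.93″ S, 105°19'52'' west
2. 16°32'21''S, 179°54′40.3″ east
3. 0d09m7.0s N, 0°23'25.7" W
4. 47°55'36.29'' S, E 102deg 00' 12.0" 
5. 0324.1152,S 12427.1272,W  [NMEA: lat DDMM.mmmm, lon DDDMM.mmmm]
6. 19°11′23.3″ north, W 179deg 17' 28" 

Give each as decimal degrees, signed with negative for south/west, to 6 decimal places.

1. -78.029703, -105.331111
2. -16.539167, 179.911194
3. 0.151944, -0.390472
4. -47.926747, 102.003333
5. -3.401920, -124.452120
6. 19.189806, -179.291111

Point 1:
  φ: 78 + 1/60 + 46.93/3600 = 78.0297028
  S → negative
  Longitude: 105° + 19/60 + 52/3600 = 105 + 0.316667 + 0.014444 = 105.3311111
  hemisphere W, so the sign is −
Point 2:
  Latitude: 16° + 32/60 + 21/3600 = 16 + 0.533333 + 0.005833 = 16.5391667
  S → negative
  λ: 179° + 54/60 + 40.3/3600 = 179 + 0.900000 + 0.011194 = 179.9111944
  E → positive
Point 3:
  Lat: 9′ + 7″ = 9.11667′; 0 + 9.11667/60 = 0.1519444
  N ⇒ keep positive
  Longitude: 23′ + 25.7″ = 23.42833′; 0 + 23.42833/60 = 0.3904722
  W ⇒ negate
Point 4:
  φ: 47° + 55/60 + 36.29/3600 = 47 + 0.916667 + 0.010081 = 47.9267472
  S ⇒ negate
  Longitude: 102° + 0/60 + 12/3600 = 102 + 0.000000 + 0.003333 = 102.0033333
  E ⇒ keep positive
Point 5:
  φ: degrees = first 2 digits = 3, minutes = 24.1152; 3 + 24.1152/60 = 3.4019200
  hemisphere S, so the sign is −
  Lon: degrees = first 3 digits = 124, minutes = 27.1272; 124 + 27.1272/60 = 124.4521200
  W → negative
Point 6:
  Latitude: 11′ + 23.3″ = 11.38833′; 19 + 11.38833/60 = 19.1898056
  N ⇒ keep positive
  Longitude: 17′ + 28″ = 17.46667′; 179 + 17.46667/60 = 179.2911111
  W → negative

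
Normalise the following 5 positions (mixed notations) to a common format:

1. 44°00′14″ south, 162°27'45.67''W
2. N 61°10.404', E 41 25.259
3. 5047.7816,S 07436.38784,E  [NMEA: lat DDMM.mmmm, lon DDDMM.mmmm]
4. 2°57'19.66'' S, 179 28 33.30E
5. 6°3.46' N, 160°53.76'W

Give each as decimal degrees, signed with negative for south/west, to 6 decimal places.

1. -44.003889, -162.462686
2. 61.173400, 41.420983
3. -50.796360, 74.606464
4. -2.955461, 179.475917
5. 6.057667, -160.896000

Point 1:
  φ: 0′ + 14″ = 0.23333′; 44 + 0.23333/60 = 44.0038889
  S → negative
  λ: 162° + 27/60 + 45.67/3600 = 162 + 0.450000 + 0.012686 = 162.4626861
  W ⇒ negate
Point 2:
  φ: 61 + 10.404/60 = 61.1734000
  N → positive
  Longitude: 25.259′ = 0.420983°; total 41.4209833
  E ⇒ keep positive
Point 3:
  Latitude: split at 2 digits → 50° and 47.7816′; 50 + 47.7816/60 = 50.7963600
  S ⇒ negate
  Lon: split at 3 digits → 074° and 36.38784′; 74 + 36.38784/60 = 74.6064640
  E ⇒ keep positive
Point 4:
  Lat: 57′ + 19.66″ = 57.32767′; 2 + 57.32767/60 = 2.9554611
  S → negative
  Longitude: 28′ + 33.3″ = 28.55500′; 179 + 28.55500/60 = 179.4759167
  E ⇒ keep positive
Point 5:
  Lat: 3.46′ = 0.057667°; total 6.0576667
  N → positive
  Lon: 53.76′ = 0.896000°; total 160.8960000
  hemisphere W, so the sign is −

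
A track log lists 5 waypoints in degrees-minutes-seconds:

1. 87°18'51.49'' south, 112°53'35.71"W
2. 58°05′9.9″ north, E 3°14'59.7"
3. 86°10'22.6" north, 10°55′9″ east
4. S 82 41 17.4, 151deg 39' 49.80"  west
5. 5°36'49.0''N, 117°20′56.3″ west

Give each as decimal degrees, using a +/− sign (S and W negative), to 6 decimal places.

1. -87.314303, -112.893253
2. 58.086083, 3.249917
3. 86.172944, 10.919167
4. -82.688167, -151.663833
5. 5.613611, -117.348972

Point 1:
  Latitude: 87° + 18/60 + 51.49/3600 = 87 + 0.300000 + 0.014303 = 87.3143028
  hemisphere S, so the sign is −
  Longitude: 112° + 53/60 + 35.71/3600 = 112 + 0.883333 + 0.009919 = 112.8932528
  W → negative
Point 2:
  φ: 58° + 5/60 + 9.9/3600 = 58 + 0.083333 + 0.002750 = 58.0860833
  N ⇒ keep positive
  Lon: 3° + 14/60 + 59.7/3600 = 3 + 0.233333 + 0.016583 = 3.2499167
  E ⇒ keep positive
Point 3:
  Latitude: 86° + 10/60 + 22.6/3600 = 86 + 0.166667 + 0.006278 = 86.1729444
  N → positive
  Lon: 55′ + 9″ = 55.15000′; 10 + 55.15000/60 = 10.9191667
  E → positive
Point 4:
  φ: 82° + 41/60 + 17.4/3600 = 82 + 0.683333 + 0.004833 = 82.6881667
  S → negative
  Lon: 151° + 39/60 + 49.8/3600 = 151 + 0.650000 + 0.013833 = 151.6638333
  hemisphere W, so the sign is −
Point 5:
  φ: 5° + 36/60 + 49/3600 = 5 + 0.600000 + 0.013611 = 5.6136111
  N ⇒ keep positive
  Longitude: 117° + 20/60 + 56.3/3600 = 117 + 0.333333 + 0.015639 = 117.3489722
  hemisphere W, so the sign is −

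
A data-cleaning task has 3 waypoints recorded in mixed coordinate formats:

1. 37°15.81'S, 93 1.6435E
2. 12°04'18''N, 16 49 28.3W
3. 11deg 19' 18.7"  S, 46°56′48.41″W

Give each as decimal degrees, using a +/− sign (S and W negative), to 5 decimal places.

Point 1:
  Latitude: 37 + 15.81/60 = 37.263500
  S ⇒ negate
  λ: 1.6435′ = 0.027392°; total 93.027392
  E → positive
Point 2:
  Latitude: 12° + 4/60 + 18/3600 = 12 + 0.066667 + 0.005000 = 12.071667
  N ⇒ keep positive
  Lon: 16° + 49/60 + 28.3/3600 = 16 + 0.816667 + 0.007861 = 16.824528
  W → negative
Point 3:
  Latitude: 11 + 19/60 + 18.7/3600 = 11.321861
  hemisphere S, so the sign is −
  λ: 46 + 56/60 + 48.41/3600 = 46.946781
  hemisphere W, so the sign is −

1. -37.26350, 93.02739
2. 12.07167, -16.82453
3. -11.32186, -46.94678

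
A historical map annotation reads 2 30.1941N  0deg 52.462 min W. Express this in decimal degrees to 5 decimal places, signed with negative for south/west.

Latitude: 2 + 30.1941/60 = 2.503235
N → positive
λ: 52.462′ = 0.874367°; total 0.874367
W → negative

2.50324, -0.87437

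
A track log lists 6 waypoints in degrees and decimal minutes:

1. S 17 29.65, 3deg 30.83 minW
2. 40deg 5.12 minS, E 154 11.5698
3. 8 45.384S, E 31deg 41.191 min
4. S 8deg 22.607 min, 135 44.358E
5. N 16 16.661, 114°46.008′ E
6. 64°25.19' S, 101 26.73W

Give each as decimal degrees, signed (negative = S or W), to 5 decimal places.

Point 1:
  Latitude: 29.65′ = 0.494167°; total 17.494167
  hemisphere S, so the sign is −
  Lon: 30.83′ = 0.513833°; total 3.513833
  W ⇒ negate
Point 2:
  φ: 5.12′ = 0.085333°; total 40.085333
  S ⇒ negate
  Longitude: 11.5698′ = 0.192830°; total 154.192830
  E → positive
Point 3:
  Lat: 8 + 45.384/60 = 8.756400
  S → negative
  λ: 41.191′ = 0.686517°; total 31.686517
  E ⇒ keep positive
Point 4:
  Lat: 22.607′ = 0.376783°; total 8.376783
  S ⇒ negate
  λ: 135 + 44.358/60 = 135.739300
  E → positive
Point 5:
  Lat: 16 + 16.661/60 = 16.277683
  N ⇒ keep positive
  Longitude: 114 + 46.008/60 = 114.766800
  E ⇒ keep positive
Point 6:
  Lat: 25.19′ = 0.419833°; total 64.419833
  S ⇒ negate
  Longitude: 101 + 26.73/60 = 101.445500
  W ⇒ negate

1. -17.49417, -3.51383
2. -40.08533, 154.19283
3. -8.75640, 31.68652
4. -8.37678, 135.73930
5. 16.27768, 114.76680
6. -64.41983, -101.44550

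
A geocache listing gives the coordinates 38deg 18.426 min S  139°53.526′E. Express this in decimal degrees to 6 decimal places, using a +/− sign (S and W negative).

-38.307100, 139.892100

Lat: 18.426′ = 0.307100°; total 38.3071000
S → negative
Lon: 53.526′ = 0.892100°; total 139.8921000
E ⇒ keep positive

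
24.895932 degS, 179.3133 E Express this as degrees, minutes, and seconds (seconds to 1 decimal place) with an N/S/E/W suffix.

24°53′45.4″ S, 179°18′47.9″ E

Lat: 0.895932° → 53.75592′; 0.75592 × 60 = 45.355″
Lon: 0.313300° → 18.79800′; 0.79800 × 60 = 47.880″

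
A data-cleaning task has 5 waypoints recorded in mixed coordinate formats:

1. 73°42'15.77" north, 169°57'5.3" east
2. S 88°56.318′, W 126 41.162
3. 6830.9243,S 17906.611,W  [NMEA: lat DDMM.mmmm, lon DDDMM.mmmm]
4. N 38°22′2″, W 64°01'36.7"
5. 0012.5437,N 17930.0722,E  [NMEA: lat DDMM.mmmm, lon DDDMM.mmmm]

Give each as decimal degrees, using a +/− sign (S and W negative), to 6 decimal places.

Point 1:
  φ: 73° + 42/60 + 15.77/3600 = 73 + 0.700000 + 0.004381 = 73.7043806
  N → positive
  λ: 169° + 57/60 + 5.3/3600 = 169 + 0.950000 + 0.001472 = 169.9514722
  E ⇒ keep positive
Point 2:
  φ: 56.318′ = 0.938633°; total 88.9386333
  S → negative
  Lon: 41.162′ = 0.686033°; total 126.6860333
  hemisphere W, so the sign is −
Point 3:
  Lat: degrees = first 2 digits = 68, minutes = 30.9243; 68 + 30.9243/60 = 68.5154050
  S → negative
  Longitude: split at 3 digits → 179° and 6.611′; 179 + 6.611/60 = 179.1101833
  hemisphere W, so the sign is −
Point 4:
  Latitude: 22′ + 2″ = 22.03333′; 38 + 22.03333/60 = 38.3672222
  N → positive
  Lon: 64 + 1/60 + 36.7/3600 = 64.0268611
  hemisphere W, so the sign is −
Point 5:
  φ: split at 2 digits → 00° and 12.5437′; 0 + 12.5437/60 = 0.2090617
  N ⇒ keep positive
  Longitude: degrees = first 3 digits = 179, minutes = 30.0722; 179 + 30.0722/60 = 179.5012033
  E ⇒ keep positive

1. 73.704381, 169.951472
2. -88.938633, -126.686033
3. -68.515405, -179.110183
4. 38.367222, -64.026861
5. 0.209062, 179.501203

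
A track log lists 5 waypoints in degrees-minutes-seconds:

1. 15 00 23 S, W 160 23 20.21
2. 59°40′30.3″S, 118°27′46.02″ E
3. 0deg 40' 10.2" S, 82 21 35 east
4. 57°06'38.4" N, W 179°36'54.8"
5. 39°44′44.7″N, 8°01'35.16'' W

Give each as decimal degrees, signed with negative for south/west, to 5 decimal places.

Point 1:
  Latitude: 0′ + 23″ = 0.38333′; 15 + 0.38333/60 = 15.006389
  S → negative
  λ: 23′ + 20.21″ = 23.33683′; 160 + 23.33683/60 = 160.388947
  W ⇒ negate
Point 2:
  φ: 40′ + 30.3″ = 40.50500′; 59 + 40.50500/60 = 59.675083
  S ⇒ negate
  Longitude: 118° + 27/60 + 46.02/3600 = 118 + 0.450000 + 0.012783 = 118.462783
  E → positive
Point 3:
  Lat: 40′ + 10.2″ = 40.17000′; 0 + 40.17000/60 = 0.669500
  hemisphere S, so the sign is −
  Lon: 21′ + 35″ = 21.58333′; 82 + 21.58333/60 = 82.359722
  E → positive
Point 4:
  φ: 57 + 6/60 + 38.4/3600 = 57.110667
  N → positive
  Lon: 179 + 36/60 + 54.8/3600 = 179.615222
  hemisphere W, so the sign is −
Point 5:
  φ: 44′ + 44.7″ = 44.74500′; 39 + 44.74500/60 = 39.745750
  N ⇒ keep positive
  Longitude: 1′ + 35.16″ = 1.58600′; 8 + 1.58600/60 = 8.026433
  W → negative

1. -15.00639, -160.38895
2. -59.67508, 118.46278
3. -0.66950, 82.35972
4. 57.11067, -179.61522
5. 39.74575, -8.02643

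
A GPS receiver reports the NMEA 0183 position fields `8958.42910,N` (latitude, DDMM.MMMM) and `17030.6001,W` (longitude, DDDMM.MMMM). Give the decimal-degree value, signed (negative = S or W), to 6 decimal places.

φ: split at 2 digits → 89° and 58.4291′; 89 + 58.4291/60 = 89.9738183
N ⇒ keep positive
Lon: degrees = first 3 digits = 170, minutes = 30.6001; 170 + 30.6001/60 = 170.5100017
W → negative

89.973818, -170.510002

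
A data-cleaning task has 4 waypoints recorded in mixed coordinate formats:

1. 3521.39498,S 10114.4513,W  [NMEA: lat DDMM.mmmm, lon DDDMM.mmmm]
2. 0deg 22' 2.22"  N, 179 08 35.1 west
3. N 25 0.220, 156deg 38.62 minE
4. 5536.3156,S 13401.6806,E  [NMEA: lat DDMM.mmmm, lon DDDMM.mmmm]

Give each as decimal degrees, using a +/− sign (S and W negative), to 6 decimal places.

1. -35.356583, -101.240855
2. 0.367283, -179.143083
3. 25.003667, 156.643667
4. -55.605260, 134.028010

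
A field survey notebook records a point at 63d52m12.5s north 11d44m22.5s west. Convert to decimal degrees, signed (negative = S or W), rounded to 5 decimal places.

63.87014, -11.73958

φ: 63° + 52/60 + 12.5/3600 = 63 + 0.866667 + 0.003472 = 63.870139
N → positive
Lon: 11° + 44/60 + 22.5/3600 = 11 + 0.733333 + 0.006250 = 11.739583
hemisphere W, so the sign is −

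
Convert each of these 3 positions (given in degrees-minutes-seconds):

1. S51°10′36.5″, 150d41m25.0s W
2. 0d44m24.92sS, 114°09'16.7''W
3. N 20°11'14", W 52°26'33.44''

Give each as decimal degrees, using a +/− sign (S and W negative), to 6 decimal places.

1. -51.176806, -150.690278
2. -0.740256, -114.154639
3. 20.187222, -52.442622

Point 1:
  Lat: 10′ + 36.5″ = 10.60833′; 51 + 10.60833/60 = 51.1768056
  S ⇒ negate
  λ: 150 + 41/60 + 25/3600 = 150.6902778
  W → negative
Point 2:
  φ: 0° + 44/60 + 24.92/3600 = 0 + 0.733333 + 0.006922 = 0.7402556
  S → negative
  Lon: 114° + 9/60 + 16.7/3600 = 114 + 0.150000 + 0.004639 = 114.1546389
  W → negative
Point 3:
  φ: 20° + 11/60 + 14/3600 = 20 + 0.183333 + 0.003889 = 20.1872222
  N ⇒ keep positive
  Lon: 52° + 26/60 + 33.44/3600 = 52 + 0.433333 + 0.009289 = 52.4426222
  W ⇒ negate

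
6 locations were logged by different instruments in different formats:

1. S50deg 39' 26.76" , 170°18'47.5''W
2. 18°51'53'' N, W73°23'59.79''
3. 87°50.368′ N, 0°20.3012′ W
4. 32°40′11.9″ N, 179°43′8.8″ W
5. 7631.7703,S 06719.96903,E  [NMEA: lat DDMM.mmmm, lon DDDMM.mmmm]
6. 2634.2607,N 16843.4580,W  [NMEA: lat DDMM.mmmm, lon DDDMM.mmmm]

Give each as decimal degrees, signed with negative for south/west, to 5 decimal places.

1. -50.65743, -170.31319
2. 18.86472, -73.39994
3. 87.83947, -0.33835
4. 32.66997, -179.71911
5. -76.52951, 67.33282
6. 26.57101, -168.72430

Point 1:
  φ: 39′ + 26.76″ = 39.44600′; 50 + 39.44600/60 = 50.657433
  S → negative
  Lon: 170 + 18/60 + 47.5/3600 = 170.313194
  W → negative
Point 2:
  Latitude: 18° + 51/60 + 53/3600 = 18 + 0.850000 + 0.014722 = 18.864722
  N ⇒ keep positive
  Lon: 73° + 23/60 + 59.79/3600 = 73 + 0.383333 + 0.016608 = 73.399942
  W → negative
Point 3:
  Latitude: 50.368′ = 0.839467°; total 87.839467
  N ⇒ keep positive
  λ: 0 + 20.3012/60 = 0.338353
  W → negative
Point 4:
  Latitude: 40′ + 11.9″ = 40.19833′; 32 + 40.19833/60 = 32.669972
  N → positive
  Lon: 179° + 43/60 + 8.8/3600 = 179 + 0.716667 + 0.002444 = 179.719111
  W → negative
Point 5:
  Latitude: degrees = first 2 digits = 76, minutes = 31.7703; 76 + 31.7703/60 = 76.529505
  hemisphere S, so the sign is −
  λ: degrees = first 3 digits = 67, minutes = 19.96903; 67 + 19.96903/60 = 67.332817
  E → positive
Point 6:
  φ: split at 2 digits → 26° and 34.2607′; 26 + 34.2607/60 = 26.571012
  N ⇒ keep positive
  Lon: split at 3 digits → 168° and 43.458′; 168 + 43.458/60 = 168.724300
  W ⇒ negate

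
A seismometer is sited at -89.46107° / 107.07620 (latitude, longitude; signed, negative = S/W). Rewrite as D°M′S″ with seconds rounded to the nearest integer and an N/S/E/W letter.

89°27′40″ S, 107°04′34″ E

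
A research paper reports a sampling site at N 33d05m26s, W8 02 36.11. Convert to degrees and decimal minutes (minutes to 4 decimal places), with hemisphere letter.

φ: seconds/60 = 0.43333; minutes = 5 + 0.43333 = 5.433333
Lon: 2 + 36.11/60 = 2.601833′

33° 5.4333′ N, 8° 2.6018′ W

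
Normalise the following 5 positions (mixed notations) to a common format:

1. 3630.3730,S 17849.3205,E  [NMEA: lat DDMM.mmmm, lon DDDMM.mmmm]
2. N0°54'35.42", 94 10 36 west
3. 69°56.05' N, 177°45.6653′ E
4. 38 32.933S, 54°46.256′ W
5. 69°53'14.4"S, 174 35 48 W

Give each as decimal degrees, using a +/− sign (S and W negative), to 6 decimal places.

Point 1:
  Lat: split at 2 digits → 36° and 30.373′; 36 + 30.373/60 = 36.5062167
  S ⇒ negate
  Longitude: split at 3 digits → 178° and 49.3205′; 178 + 49.3205/60 = 178.8220083
  E → positive
Point 2:
  Latitude: 0 + 54/60 + 35.42/3600 = 0.9098389
  N → positive
  Lon: 10′ + 36″ = 10.60000′; 94 + 10.60000/60 = 94.1766667
  W ⇒ negate
Point 3:
  Latitude: 69 + 56.05/60 = 69.9341667
  N → positive
  Longitude: 177 + 45.6653/60 = 177.7610883
  E → positive
Point 4:
  Lat: 38 + 32.933/60 = 38.5488833
  hemisphere S, so the sign is −
  Longitude: 54 + 46.256/60 = 54.7709333
  W → negative
Point 5:
  φ: 69° + 53/60 + 14.4/3600 = 69 + 0.883333 + 0.004000 = 69.8873333
  S → negative
  Lon: 174° + 35/60 + 48/3600 = 174 + 0.583333 + 0.013333 = 174.5966667
  W → negative

1. -36.506217, 178.822008
2. 0.909839, -94.176667
3. 69.934167, 177.761088
4. -38.548883, -54.770933
5. -69.887333, -174.596667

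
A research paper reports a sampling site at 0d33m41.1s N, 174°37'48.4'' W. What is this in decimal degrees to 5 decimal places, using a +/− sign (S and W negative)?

φ: 0° + 33/60 + 41.1/3600 = 0 + 0.550000 + 0.011417 = 0.561417
N ⇒ keep positive
λ: 37′ + 48.4″ = 37.80667′; 174 + 37.80667/60 = 174.630111
hemisphere W, so the sign is −

0.56142, -174.63011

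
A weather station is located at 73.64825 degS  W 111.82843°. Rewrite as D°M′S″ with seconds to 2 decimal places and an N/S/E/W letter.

φ: whole degrees 73; 38.89500′ → 38′ and 53.7000″
Lon: 0.828430° → 49.70580′; 0.70580 × 60 = 42.3480″

73°38′53.70″ S, 111°49′42.35″ W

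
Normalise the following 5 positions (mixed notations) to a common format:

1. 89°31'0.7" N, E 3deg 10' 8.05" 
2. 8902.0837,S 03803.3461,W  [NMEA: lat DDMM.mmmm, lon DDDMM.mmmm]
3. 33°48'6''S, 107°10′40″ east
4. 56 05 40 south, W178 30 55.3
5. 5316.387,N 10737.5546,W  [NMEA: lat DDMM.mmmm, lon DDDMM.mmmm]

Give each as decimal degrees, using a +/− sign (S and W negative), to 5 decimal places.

Point 1:
  Lat: 89° + 31/60 + 0.7/3600 = 89 + 0.516667 + 0.000194 = 89.516861
  N → positive
  Lon: 10′ + 8.05″ = 10.13417′; 3 + 10.13417/60 = 3.168903
  E ⇒ keep positive
Point 2:
  Latitude: split at 2 digits → 89° and 2.0837′; 89 + 2.0837/60 = 89.034728
  hemisphere S, so the sign is −
  λ: degrees = first 3 digits = 38, minutes = 3.3461; 38 + 3.3461/60 = 38.055768
  W ⇒ negate
Point 3:
  φ: 48′ + 6″ = 48.10000′; 33 + 48.10000/60 = 33.801667
  hemisphere S, so the sign is −
  Lon: 107 + 10/60 + 40/3600 = 107.177778
  E → positive
Point 4:
  φ: 56° + 5/60 + 40/3600 = 56 + 0.083333 + 0.011111 = 56.094444
  S → negative
  Longitude: 178 + 30/60 + 55.3/3600 = 178.515361
  hemisphere W, so the sign is −
Point 5:
  Latitude: degrees = first 2 digits = 53, minutes = 16.387; 53 + 16.387/60 = 53.273117
  N ⇒ keep positive
  λ: split at 3 digits → 107° and 37.5546′; 107 + 37.5546/60 = 107.625910
  hemisphere W, so the sign is −

1. 89.51686, 3.16890
2. -89.03473, -38.05577
3. -33.80167, 107.17778
4. -56.09444, -178.51536
5. 53.27312, -107.62591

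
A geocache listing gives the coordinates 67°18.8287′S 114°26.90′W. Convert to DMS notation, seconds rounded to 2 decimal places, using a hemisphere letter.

Lat: fractional minutes 0.82870 × 60 = 49.7220″
Lon: fractional minutes 0.90000 × 60 = 54.0000″

67°18′49.72″ S, 114°26′54.00″ W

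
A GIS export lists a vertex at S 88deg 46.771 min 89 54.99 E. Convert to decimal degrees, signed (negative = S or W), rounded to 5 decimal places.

-88.77952, 89.91650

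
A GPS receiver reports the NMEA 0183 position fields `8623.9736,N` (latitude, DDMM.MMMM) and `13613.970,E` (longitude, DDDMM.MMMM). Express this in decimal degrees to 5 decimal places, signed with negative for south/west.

Latitude: split at 2 digits → 86° and 23.9736′; 86 + 23.9736/60 = 86.399560
N ⇒ keep positive
Longitude: degrees = first 3 digits = 136, minutes = 13.97; 136 + 13.97/60 = 136.232833
E → positive

86.39956, 136.23283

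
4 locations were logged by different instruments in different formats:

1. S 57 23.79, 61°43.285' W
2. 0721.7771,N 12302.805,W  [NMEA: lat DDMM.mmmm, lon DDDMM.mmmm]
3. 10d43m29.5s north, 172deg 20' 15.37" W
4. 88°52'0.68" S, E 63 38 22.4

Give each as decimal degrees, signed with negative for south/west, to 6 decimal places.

Point 1:
  Lat: 57 + 23.79/60 = 57.3965000
  S → negative
  Lon: 61 + 43.285/60 = 61.7214167
  hemisphere W, so the sign is −
Point 2:
  Lat: split at 2 digits → 07° and 21.7771′; 7 + 21.7771/60 = 7.3629517
  N ⇒ keep positive
  Longitude: split at 3 digits → 123° and 2.805′; 123 + 2.805/60 = 123.0467500
  hemisphere W, so the sign is −
Point 3:
  Latitude: 10 + 43/60 + 29.5/3600 = 10.7248611
  N → positive
  λ: 172° + 20/60 + 15.37/3600 = 172 + 0.333333 + 0.004269 = 172.3376028
  hemisphere W, so the sign is −
Point 4:
  φ: 52′ + 0.68″ = 52.01133′; 88 + 52.01133/60 = 88.8668556
  S → negative
  Lon: 63° + 38/60 + 22.4/3600 = 63 + 0.633333 + 0.006222 = 63.6395556
  E ⇒ keep positive

1. -57.396500, -61.721417
2. 7.362952, -123.046750
3. 10.724861, -172.337603
4. -88.866856, 63.639556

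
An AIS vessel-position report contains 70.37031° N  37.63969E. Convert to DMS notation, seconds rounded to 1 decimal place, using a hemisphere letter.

Lat: 0.370310 × 60 = 22.21860′ → 22′, remainder × 60 = 13.116″
Longitude: whole degrees 37; 38.38140′ → 38′ and 22.884″

70°22′13.1″ N, 37°38′22.9″ E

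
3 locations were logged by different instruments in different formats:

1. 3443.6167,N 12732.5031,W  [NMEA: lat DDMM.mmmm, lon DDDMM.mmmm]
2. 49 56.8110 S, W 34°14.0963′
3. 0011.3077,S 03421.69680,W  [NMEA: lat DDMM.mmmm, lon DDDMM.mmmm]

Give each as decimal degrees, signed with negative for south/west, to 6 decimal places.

1. 34.726945, -127.541718
2. -49.946850, -34.234938
3. -0.188462, -34.361613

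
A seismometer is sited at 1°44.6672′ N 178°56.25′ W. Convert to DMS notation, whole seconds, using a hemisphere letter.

Lat: 44.66720′ → 44′ and 0.66720 × 60 = 40.03″
λ: 56.25000′ → 56′ and 0.25000 × 60 = 15.00″

1°44′40″ N, 178°56′15″ W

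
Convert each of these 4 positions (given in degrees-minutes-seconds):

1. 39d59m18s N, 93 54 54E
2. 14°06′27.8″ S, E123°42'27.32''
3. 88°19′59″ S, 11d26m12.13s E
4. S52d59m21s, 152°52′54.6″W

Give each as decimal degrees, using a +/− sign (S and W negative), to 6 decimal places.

Point 1:
  Latitude: 39 + 59/60 + 18/3600 = 39.9883333
  N → positive
  Lon: 93° + 54/60 + 54/3600 = 93 + 0.900000 + 0.015000 = 93.9150000
  E ⇒ keep positive
Point 2:
  Latitude: 14° + 6/60 + 27.8/3600 = 14 + 0.100000 + 0.007722 = 14.1077222
  hemisphere S, so the sign is −
  λ: 123 + 42/60 + 27.32/3600 = 123.7075889
  E ⇒ keep positive
Point 3:
  φ: 88 + 19/60 + 59/3600 = 88.3330556
  S ⇒ negate
  Longitude: 11° + 26/60 + 12.13/3600 = 11 + 0.433333 + 0.003369 = 11.4367028
  E → positive
Point 4:
  φ: 52° + 59/60 + 21/3600 = 52 + 0.983333 + 0.005833 = 52.9891667
  S → negative
  Lon: 52′ + 54.6″ = 52.91000′; 152 + 52.91000/60 = 152.8818333
  W → negative

1. 39.988333, 93.915000
2. -14.107722, 123.707589
3. -88.333056, 11.436703
4. -52.989167, -152.881833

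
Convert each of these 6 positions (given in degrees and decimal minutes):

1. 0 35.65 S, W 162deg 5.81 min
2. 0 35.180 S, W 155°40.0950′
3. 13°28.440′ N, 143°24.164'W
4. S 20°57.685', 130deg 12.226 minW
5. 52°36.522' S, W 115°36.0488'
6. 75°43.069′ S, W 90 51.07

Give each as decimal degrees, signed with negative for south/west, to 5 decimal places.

1. -0.59417, -162.09683
2. -0.58633, -155.66825
3. 13.47400, -143.40273
4. -20.96142, -130.20377
5. -52.60870, -115.60081
6. -75.71782, -90.85117

Point 1:
  Lat: 35.65′ = 0.594167°; total 0.594167
  S ⇒ negate
  λ: 5.81′ = 0.096833°; total 162.096833
  hemisphere W, so the sign is −
Point 2:
  Latitude: 0 + 35.18/60 = 0.586333
  hemisphere S, so the sign is −
  λ: 40.095′ = 0.668250°; total 155.668250
  hemisphere W, so the sign is −
Point 3:
  φ: 13 + 28.44/60 = 13.474000
  N ⇒ keep positive
  Lon: 143 + 24.164/60 = 143.402733
  W → negative
Point 4:
  Latitude: 57.685′ = 0.961417°; total 20.961417
  S ⇒ negate
  Lon: 12.226′ = 0.203767°; total 130.203767
  hemisphere W, so the sign is −
Point 5:
  φ: 36.522′ = 0.608700°; total 52.608700
  S ⇒ negate
  λ: 115 + 36.0488/60 = 115.600813
  W ⇒ negate
Point 6:
  Lat: 43.069′ = 0.717817°; total 75.717817
  hemisphere S, so the sign is −
  Longitude: 90 + 51.07/60 = 90.851167
  W → negative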